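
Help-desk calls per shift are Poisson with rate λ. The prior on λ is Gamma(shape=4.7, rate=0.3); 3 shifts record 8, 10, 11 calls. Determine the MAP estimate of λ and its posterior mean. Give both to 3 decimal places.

Σ counts = 29. Posterior: Gamma(shape = 4.7+29 = 33.7, rate = 0.3+3 = 3.3).
Mode = (α−1)/β = 32.7/3.3 = 9.909.
Mean = α/β = 33.7/3.3 = 10.212.

MAP: 9.909. Posterior mean: 10.212.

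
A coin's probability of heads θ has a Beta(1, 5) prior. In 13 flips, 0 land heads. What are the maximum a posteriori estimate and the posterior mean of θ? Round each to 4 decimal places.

Posterior: Beta(1+0, 5+13) = Beta(1, 18).
Since α = 1 ≤ 1 and β > 1, the Beta density is monotone decreasing on [0,1]; the mode is at 0.
Mean = 1/(1+18) = 0.0526.
The posterior is right-skewed, so the mean exceeds the mode.

MAP = 0.0000, posterior mean = 0.0526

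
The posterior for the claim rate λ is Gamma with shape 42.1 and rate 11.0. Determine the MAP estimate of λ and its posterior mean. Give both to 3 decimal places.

Mode = (α−1)/β = 41.1/11.0 = 3.736.
Mean = α/β = 42.1/11.0 = 3.827.

MAP estimate = 3.736, posterior mean = 3.827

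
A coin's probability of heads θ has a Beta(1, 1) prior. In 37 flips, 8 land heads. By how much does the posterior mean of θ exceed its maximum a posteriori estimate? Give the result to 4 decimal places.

0.0146

Posterior: Beta(1+8, 1+29) = Beta(9, 30).
Mode = (9−1)/(9+30−2) = 8/37 = 0.2162.
With a flat prior the MAP equals the MLE, 8/37.
Mean = 9/(9+30) = 9/39 = 0.2308.
Difference = 0.2308 − 0.2162 = 0.0146.
Right-skewed posterior ⇒ mode < mean.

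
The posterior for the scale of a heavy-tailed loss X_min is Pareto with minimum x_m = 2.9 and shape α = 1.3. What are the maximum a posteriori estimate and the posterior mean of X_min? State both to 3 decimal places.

The Pareto density is strictly decreasing on [x_m, ∞), so the mode is x_m = 2.900.
Mean = α·x_m/(α−1) = 1.3·2.9/0.3 = 12.567.

X_min_MAP = 2.900, E[X_min|data] = 12.567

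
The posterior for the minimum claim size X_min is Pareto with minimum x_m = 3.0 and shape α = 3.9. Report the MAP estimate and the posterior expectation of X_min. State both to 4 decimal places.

The Pareto density is strictly decreasing on [x_m, ∞), so the mode is x_m = 3.0000.
Mean = α·x_m/(α−1) = 3.9·3.0/2.9 = 4.0345.

MAP = 3.0000, posterior mean = 4.0345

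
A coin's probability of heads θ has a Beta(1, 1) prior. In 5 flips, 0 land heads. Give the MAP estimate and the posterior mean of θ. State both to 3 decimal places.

MAP = 0.000; posterior mean = 0.143

Posterior: Beta(1+0, 1+5) = Beta(1, 6).
Since α = 1 ≤ 1 and β > 1, the Beta density is monotone decreasing on [0,1]; the mode is at 0.
Mean = 1/(1+6) = 0.143.
Right-skewed posterior ⇒ mode < mean.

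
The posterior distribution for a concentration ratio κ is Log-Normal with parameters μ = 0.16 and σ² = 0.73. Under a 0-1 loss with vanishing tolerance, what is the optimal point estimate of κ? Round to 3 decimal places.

Mode = exp(μ − σ²) = exp(-0.57) = 0.566.
Mean = exp(μ + σ²/2) = exp(0.525) = 1.690.
This is the posterior mode — the MAP estimate.

0.566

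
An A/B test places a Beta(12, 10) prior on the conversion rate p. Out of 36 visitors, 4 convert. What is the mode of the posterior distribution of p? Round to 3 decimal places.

Posterior: Beta(12+4, 10+32) = Beta(16, 42).
Mode = (16−1)/(16+42−2) = 15/56 = 0.268.
Mean = 16/(16+42) = 16/58 = 0.276.
This is the posterior mode — the MAP estimate.

0.268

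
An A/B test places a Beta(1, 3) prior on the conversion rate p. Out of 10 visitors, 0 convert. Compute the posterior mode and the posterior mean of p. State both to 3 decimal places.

MAP = 0.000; posterior mean = 0.071

Posterior: Beta(1+0, 3+10) = Beta(1, 13).
Since α = 1 ≤ 1 and β > 1, the Beta density is monotone decreasing on [0,1]; the mode is at 0.
Mean = 1/(1+13) = 0.071.
The posterior is right-skewed, so the mean exceeds the mode.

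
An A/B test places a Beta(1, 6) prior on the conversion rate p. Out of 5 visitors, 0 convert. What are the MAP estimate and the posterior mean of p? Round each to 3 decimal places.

Posterior: Beta(1+0, 6+5) = Beta(1, 11).
Since α = 1 ≤ 1 and β > 1, the Beta density is monotone decreasing on [0,1]; the mode is at 0.
Mean = 1/(1+11) = 0.083.

MAP estimate = 0.000, posterior mean = 0.083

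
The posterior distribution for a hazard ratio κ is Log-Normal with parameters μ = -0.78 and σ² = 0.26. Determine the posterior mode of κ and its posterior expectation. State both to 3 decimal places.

Mode = exp(μ − σ²) = exp(-1.04) = 0.353.
Mean = exp(μ + σ²/2) = exp(-0.650) = 0.522.
The posterior is right-skewed, so the mean exceeds the mode.

κ_MAP = 0.353, E[κ|data] = 0.522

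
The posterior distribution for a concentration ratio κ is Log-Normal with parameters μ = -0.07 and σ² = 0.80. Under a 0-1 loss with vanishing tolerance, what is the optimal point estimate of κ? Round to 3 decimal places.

0.419

Mode = exp(μ − σ²) = exp(-0.87) = 0.419.
Mean = exp(μ + σ²/2) = exp(0.330) = 1.391.
This is the posterior mode — the MAP estimate.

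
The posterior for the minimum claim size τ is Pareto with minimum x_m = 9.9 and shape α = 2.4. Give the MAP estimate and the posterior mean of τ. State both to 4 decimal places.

τ_MAP = 9.9000, E[τ|data] = 16.9714

The Pareto density is strictly decreasing on [x_m, ∞), so the mode is x_m = 9.9000.
Mean = α·x_m/(α−1) = 2.4·9.9/1.4 = 16.9714.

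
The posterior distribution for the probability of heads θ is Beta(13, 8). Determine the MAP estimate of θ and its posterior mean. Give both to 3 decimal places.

Mode = (13−1)/(13+8−2) = 12/19 = 0.632.
Mean = 13/(13+8) = 13/21 = 0.619.
Left-skewed posterior ⇒ mean < mode.

θ_MAP = 0.632, E[θ|data] = 0.619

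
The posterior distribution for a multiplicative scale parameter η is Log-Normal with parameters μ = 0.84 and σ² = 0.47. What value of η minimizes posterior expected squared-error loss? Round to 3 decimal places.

Mode = exp(μ − σ²) = exp(0.37) = 1.448.
Mean = exp(μ + σ²/2) = exp(1.075) = 2.930.
Squared-error loss ⇒ the optimal estimator is the posterior mean.

2.930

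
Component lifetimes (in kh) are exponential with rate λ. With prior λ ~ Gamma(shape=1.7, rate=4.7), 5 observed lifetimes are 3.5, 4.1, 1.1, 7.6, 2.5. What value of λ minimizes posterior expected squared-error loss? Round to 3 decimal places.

Σ times = 18.8. Posterior: Gamma(shape = 1.7+5 = 6.7, rate = 4.7+18.8 = 23.5).
Mode = (α−1)/β = 5.7/23.5 = 0.243.
Mean = α/β = 6.7/23.5 = 0.285.
Squared-error loss ⇒ the optimal estimator is the posterior mean.

0.285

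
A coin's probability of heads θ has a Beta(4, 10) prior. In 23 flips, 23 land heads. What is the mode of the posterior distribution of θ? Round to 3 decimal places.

0.743

Posterior: Beta(4+23, 10+0) = Beta(27, 10).
Mode = (27−1)/(27+10−2) = 26/35 = 0.743.
Mean = 27/(27+10) = 27/37 = 0.730.
This is the posterior mode — the MAP estimate.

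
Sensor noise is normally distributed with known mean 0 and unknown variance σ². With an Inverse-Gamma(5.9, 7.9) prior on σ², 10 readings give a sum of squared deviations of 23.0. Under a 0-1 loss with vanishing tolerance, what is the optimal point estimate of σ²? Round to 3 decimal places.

1.630

Posterior: Inverse-Gamma(shape = 5.9+10/2 = 10.9, scale = 7.9+23.0/2 = 19.4).
Mode = β/(α+1) = 19.4/11.9 = 1.630.
Mean = β/(α−1) = 19.4/9.9 = 1.960.
This is the posterior mode — the MAP estimate.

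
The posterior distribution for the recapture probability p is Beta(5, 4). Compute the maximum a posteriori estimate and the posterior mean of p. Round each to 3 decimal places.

Mode = (5−1)/(5+4−2) = 4/7 = 0.571.
Mean = 5/(5+4) = 5/9 = 0.556.
Left-skewed posterior ⇒ mean < mode.

MAP: 0.571. Posterior mean: 0.556.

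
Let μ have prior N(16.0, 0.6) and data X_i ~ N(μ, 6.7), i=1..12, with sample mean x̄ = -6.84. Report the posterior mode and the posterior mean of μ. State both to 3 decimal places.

Posterior for μ is Normal. Precision-weighted mean: (1/0.6·16.0 + 12/6.7·-6.84) / (1/0.6 + 12/6.7) = 4.169.
A Normal posterior is symmetric, so mode = mean.

MAP = 4.169; posterior mean = 4.169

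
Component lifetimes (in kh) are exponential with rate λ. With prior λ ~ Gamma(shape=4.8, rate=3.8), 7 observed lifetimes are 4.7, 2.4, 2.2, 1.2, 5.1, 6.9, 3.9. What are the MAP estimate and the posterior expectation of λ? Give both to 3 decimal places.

Σ times = 26.4. Posterior: Gamma(shape = 4.8+7 = 11.8, rate = 3.8+26.4 = 30.2).
Mode = (α−1)/β = 10.8/30.2 = 0.358.
Mean = α/β = 11.8/30.2 = 0.391.

MAP = 0.358; posterior mean = 0.391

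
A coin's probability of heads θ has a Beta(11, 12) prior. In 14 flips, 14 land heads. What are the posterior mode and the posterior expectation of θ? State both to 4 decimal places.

Posterior: Beta(11+14, 12+0) = Beta(25, 12).
Mode = (25−1)/(25+12−2) = 24/35 = 0.6857.
Mean = 25/(25+12) = 25/37 = 0.6757.
Mode > mean: the posterior has a left tail.

θ_MAP = 0.6857, E[θ|data] = 0.6757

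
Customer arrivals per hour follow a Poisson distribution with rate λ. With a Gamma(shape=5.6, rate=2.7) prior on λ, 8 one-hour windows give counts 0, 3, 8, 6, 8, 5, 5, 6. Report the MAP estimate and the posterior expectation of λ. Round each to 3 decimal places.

MAP = 4.262; posterior mean = 4.355

Σ counts = 41. Posterior: Gamma(shape = 5.6+41 = 46.6, rate = 2.7+8 = 10.7).
Mode = (α−1)/β = 45.6/10.7 = 4.262.
Mean = α/β = 46.6/10.7 = 4.355.
The posterior is right-skewed, so the mean exceeds the mode.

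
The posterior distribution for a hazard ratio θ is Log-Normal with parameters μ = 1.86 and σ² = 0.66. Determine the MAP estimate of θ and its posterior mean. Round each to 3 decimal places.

Mode = exp(μ − σ²) = exp(1.20) = 3.320.
Mean = exp(μ + σ²/2) = exp(2.190) = 8.935.

MAP estimate = 3.320, posterior mean = 8.935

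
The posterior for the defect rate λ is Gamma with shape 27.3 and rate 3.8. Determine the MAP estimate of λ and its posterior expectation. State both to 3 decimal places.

Mode = (α−1)/β = 26.3/3.8 = 6.921.
Mean = α/β = 27.3/3.8 = 7.184.
Mean > mode: the posterior has a right tail.

MAP: 6.921. Posterior mean: 7.184.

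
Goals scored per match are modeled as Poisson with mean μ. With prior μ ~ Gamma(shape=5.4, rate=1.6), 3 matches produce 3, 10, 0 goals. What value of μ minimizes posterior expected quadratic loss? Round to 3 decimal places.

4.000

Σ counts = 13. Posterior: Gamma(shape = 5.4+13 = 18.4, rate = 1.6+3 = 4.6).
Mode = (α−1)/β = 17.4/4.6 = 3.783.
Mean = α/β = 18.4/4.6 = 4.000.
Quadratic loss ⇒ the optimal estimator is the posterior mean.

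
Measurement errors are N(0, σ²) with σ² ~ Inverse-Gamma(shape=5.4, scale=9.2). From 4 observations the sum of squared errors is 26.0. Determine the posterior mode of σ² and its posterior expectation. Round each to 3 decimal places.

MAP = 2.643, posterior mean = 3.469

Posterior: Inverse-Gamma(shape = 5.4+4/2 = 7.4, scale = 9.2+26.0/2 = 22.2).
Mode = β/(α+1) = 22.2/8.4 = 2.643.
Mean = β/(α−1) = 22.2/6.4 = 3.469.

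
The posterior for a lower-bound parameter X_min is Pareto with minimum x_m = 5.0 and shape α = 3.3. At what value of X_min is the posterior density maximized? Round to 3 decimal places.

The Pareto density is strictly decreasing on [x_m, ∞), so the mode is x_m = 5.000.
Mean = α·x_m/(α−1) = 3.3·5.0/2.3 = 7.174.
This is the posterior mode — the MAP estimate.

5.000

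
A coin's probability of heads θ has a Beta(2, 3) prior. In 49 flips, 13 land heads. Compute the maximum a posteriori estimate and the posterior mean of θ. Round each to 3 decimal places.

θ_MAP = 0.269, E[θ|data] = 0.278

Posterior: Beta(2+13, 3+36) = Beta(15, 39).
Mode = (15−1)/(15+39−2) = 14/52 = 0.269.
Mean = 15/(15+39) = 15/54 = 0.278.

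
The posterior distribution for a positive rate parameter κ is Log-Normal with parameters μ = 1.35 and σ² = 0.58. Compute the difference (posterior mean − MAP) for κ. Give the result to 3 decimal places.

Mode = exp(μ − σ²) = exp(0.77) = 2.160.
Mean = exp(μ + σ²/2) = exp(1.640) = 5.155.
Difference = 5.155 − 2.160 = 2.995.
Right-skewed posterior ⇒ mode < mean.

2.995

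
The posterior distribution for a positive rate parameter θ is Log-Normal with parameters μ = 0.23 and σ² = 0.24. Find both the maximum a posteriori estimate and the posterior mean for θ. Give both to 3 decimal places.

Mode = exp(μ − σ²) = exp(-0.01) = 0.990.
Mean = exp(μ + σ²/2) = exp(0.350) = 1.419.

maximum a posteriori estimate = 0.990, posterior mean = 1.419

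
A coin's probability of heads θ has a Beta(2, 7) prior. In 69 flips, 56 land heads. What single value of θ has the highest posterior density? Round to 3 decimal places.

0.750

Posterior: Beta(2+56, 7+13) = Beta(58, 20).
Mode = (58−1)/(58+20−2) = 57/76 = 0.750.
Mean = 58/(58+20) = 58/78 = 0.744.
This is the posterior mode — the MAP estimate.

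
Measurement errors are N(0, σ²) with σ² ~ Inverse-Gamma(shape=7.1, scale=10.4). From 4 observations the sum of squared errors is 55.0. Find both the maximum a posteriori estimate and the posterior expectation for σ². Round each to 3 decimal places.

maximum a posteriori estimate = 3.752, posterior expectation = 4.679

Posterior: Inverse-Gamma(shape = 7.1+4/2 = 9.1, scale = 10.4+55.0/2 = 37.9).
Mode = β/(α+1) = 37.9/10.1 = 3.752.
Mean = β/(α−1) = 37.9/8.1 = 4.679.
The posterior is right-skewed, so the mean exceeds the mode.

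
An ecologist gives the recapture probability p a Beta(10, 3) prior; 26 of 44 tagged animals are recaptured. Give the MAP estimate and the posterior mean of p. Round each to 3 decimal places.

MAP estimate = 0.636, posterior mean = 0.632

Posterior: Beta(10+26, 3+18) = Beta(36, 21).
Mode = (36−1)/(36+21−2) = 35/55 = 0.636.
Mean = 36/(36+21) = 36/57 = 0.632.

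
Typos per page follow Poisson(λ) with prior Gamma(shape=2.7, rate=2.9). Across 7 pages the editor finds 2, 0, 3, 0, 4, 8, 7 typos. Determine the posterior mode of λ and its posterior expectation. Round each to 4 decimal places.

Σ counts = 24. Posterior: Gamma(shape = 2.7+24 = 26.7, rate = 2.9+7 = 9.9).
Mode = (α−1)/β = 25.7/9.9 = 2.5960.
Mean = α/β = 26.7/9.9 = 2.6970.
The mean is pulled above the mode by the posterior's right skew.

posterior mode = 2.5960, posterior expectation = 2.6970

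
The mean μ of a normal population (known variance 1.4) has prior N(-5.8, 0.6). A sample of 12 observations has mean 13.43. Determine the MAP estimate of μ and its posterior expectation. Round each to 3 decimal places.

MAP: 10.300. Posterior mean: 10.300.

Posterior for μ is Normal. Precision-weighted mean: (1/0.6·-5.8 + 12/1.4·13.43) / (1/0.6 + 12/1.4) = 10.300.
A Normal posterior is symmetric, so mode = mean.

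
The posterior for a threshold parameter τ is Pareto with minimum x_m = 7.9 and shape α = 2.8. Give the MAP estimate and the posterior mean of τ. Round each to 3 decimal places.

MAP: 7.900. Posterior mean: 12.289.

The Pareto density is strictly decreasing on [x_m, ∞), so the mode is x_m = 7.900.
Mean = α·x_m/(α−1) = 2.8·7.9/1.8 = 12.289.
Mean > mode: the posterior has a right tail.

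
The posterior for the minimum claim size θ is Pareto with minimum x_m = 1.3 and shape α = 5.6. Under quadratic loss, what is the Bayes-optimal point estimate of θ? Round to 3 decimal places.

1.583

The Pareto density is strictly decreasing on [x_m, ∞), so the mode is x_m = 1.300.
Mean = α·x_m/(α−1) = 5.6·1.3/4.6 = 1.583.
Quadratic loss ⇒ the optimal estimator is the posterior mean.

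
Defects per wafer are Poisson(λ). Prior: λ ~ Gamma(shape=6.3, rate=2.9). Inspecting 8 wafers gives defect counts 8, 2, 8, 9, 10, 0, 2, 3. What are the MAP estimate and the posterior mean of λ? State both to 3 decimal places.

Σ counts = 42. Posterior: Gamma(shape = 6.3+42 = 48.3, rate = 2.9+8 = 10.9).
Mode = (α−1)/β = 47.3/10.9 = 4.339.
Mean = α/β = 48.3/10.9 = 4.431.

MAP = 4.339; posterior mean = 4.431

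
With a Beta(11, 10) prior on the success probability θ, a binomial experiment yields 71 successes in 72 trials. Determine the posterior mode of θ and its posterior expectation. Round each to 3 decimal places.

posterior mode = 0.890, posterior expectation = 0.882

Posterior: Beta(11+71, 10+1) = Beta(82, 11).
Mode = (82−1)/(82+11−2) = 81/91 = 0.890.
Mean = 82/(82+11) = 82/93 = 0.882.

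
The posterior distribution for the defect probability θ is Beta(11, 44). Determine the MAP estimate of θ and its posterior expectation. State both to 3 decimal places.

Mode = (11−1)/(11+44−2) = 10/53 = 0.189.
Mean = 11/(11+44) = 11/55 = 0.200.
The mean is pulled above the mode by the posterior's right skew.

MAP estimate = 0.189, posterior expectation = 0.200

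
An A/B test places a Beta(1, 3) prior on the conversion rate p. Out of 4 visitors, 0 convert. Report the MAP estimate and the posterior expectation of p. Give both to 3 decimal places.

Posterior: Beta(1+0, 3+4) = Beta(1, 7).
Since α = 1 ≤ 1 and β > 1, the Beta density is monotone decreasing on [0,1]; the mode is at 0.
Mean = 1/(1+7) = 0.125.

MAP = 0.000, posterior mean = 0.125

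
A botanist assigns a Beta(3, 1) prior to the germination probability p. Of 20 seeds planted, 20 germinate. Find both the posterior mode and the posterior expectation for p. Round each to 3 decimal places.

Posterior: Beta(3+20, 1+0) = Beta(23, 1).
Since β = 1 ≤ 1 and α > 1, the Beta density is monotone increasing on [0,1]; the mode is at 1.
Mean = 23/(23+1) = 0.958.
Left-skewed posterior ⇒ mean < mode.

MAP: 1.000. Posterior mean: 0.958.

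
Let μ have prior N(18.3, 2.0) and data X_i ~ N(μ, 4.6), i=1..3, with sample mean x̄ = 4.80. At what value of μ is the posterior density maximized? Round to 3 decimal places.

Posterior for μ is Normal. Precision-weighted mean: (1/2.0·18.3 + 3/4.6·4.80) / (1/2.0 + 3/4.6) = 10.658.
A Normal posterior is symmetric, so mode = mean.
This is the posterior mode — the MAP estimate.

10.658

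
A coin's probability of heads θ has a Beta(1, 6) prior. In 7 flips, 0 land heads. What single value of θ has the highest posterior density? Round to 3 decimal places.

Posterior: Beta(1+0, 6+7) = Beta(1, 13).
Since α = 1 ≤ 1 and β > 1, the Beta density is monotone decreasing on [0,1]; the mode is at 0.
Mean = 1/(1+13) = 0.071.
This is the posterior mode — the MAP estimate.

0.000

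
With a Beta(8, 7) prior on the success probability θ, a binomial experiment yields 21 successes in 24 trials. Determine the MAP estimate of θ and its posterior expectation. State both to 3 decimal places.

MAP = 0.757, posterior mean = 0.744

Posterior: Beta(8+21, 7+3) = Beta(29, 10).
Mode = (29−1)/(29+10−2) = 28/37 = 0.757.
Mean = 29/(29+10) = 29/39 = 0.744.
The mean is pulled below the mode by the posterior's left skew.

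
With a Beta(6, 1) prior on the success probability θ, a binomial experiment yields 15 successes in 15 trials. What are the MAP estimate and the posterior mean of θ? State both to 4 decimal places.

Posterior: Beta(6+15, 1+0) = Beta(21, 1).
Since β = 1 ≤ 1 and α > 1, the Beta density is monotone increasing on [0,1]; the mode is at 1.
Mean = 21/(21+1) = 0.9545.
The mean is pulled below the mode by the posterior's left skew.

MAP = 1.0000, posterior mean = 0.9545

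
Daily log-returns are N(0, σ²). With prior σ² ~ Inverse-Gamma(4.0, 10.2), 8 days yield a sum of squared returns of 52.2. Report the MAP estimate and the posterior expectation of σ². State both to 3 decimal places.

Posterior: Inverse-Gamma(shape = 4.0+8/2 = 8.0, scale = 10.2+52.2/2 = 36.3).
Mode = β/(α+1) = 36.3/9.0 = 4.033.
Mean = β/(α−1) = 36.3/7.0 = 5.186.
The posterior is right-skewed, so the mean exceeds the mode.

MAP = 4.033, posterior mean = 5.186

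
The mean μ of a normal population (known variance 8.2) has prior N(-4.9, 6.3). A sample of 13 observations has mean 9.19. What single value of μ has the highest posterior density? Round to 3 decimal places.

Posterior for μ is Normal. Precision-weighted mean: (1/6.3·-4.9 + 13/8.2·9.19) / (1/6.3 + 13/8.2) = 7.908.
A Normal posterior is symmetric, so mode = mean.
This is the posterior mode — the MAP estimate.

7.908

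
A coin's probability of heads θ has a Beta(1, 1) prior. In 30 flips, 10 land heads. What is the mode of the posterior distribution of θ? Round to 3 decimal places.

Posterior: Beta(1+10, 1+20) = Beta(11, 21).
Mode = (11−1)/(11+21−2) = 10/30 = 0.333.
Mean = 11/(11+21) = 11/32 = 0.344.
This is the posterior mode — the MAP estimate.

0.333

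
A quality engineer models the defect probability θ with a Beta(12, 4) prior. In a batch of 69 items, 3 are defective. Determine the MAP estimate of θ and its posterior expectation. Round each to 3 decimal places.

Posterior: Beta(12+3, 4+66) = Beta(15, 70).
Mode = (15−1)/(15+70−2) = 14/83 = 0.169.
Mean = 15/(15+70) = 15/85 = 0.176.
The posterior is right-skewed, so the mean exceeds the mode.

MAP = 0.169, posterior mean = 0.176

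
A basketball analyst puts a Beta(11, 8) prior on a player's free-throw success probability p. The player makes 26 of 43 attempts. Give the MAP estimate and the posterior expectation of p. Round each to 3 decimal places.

MAP estimate = 0.600, posterior expectation = 0.597

Posterior: Beta(11+26, 8+17) = Beta(37, 25).
Mode = (37−1)/(37+25−2) = 36/60 = 0.600.
Mean = 37/(37+25) = 37/62 = 0.597.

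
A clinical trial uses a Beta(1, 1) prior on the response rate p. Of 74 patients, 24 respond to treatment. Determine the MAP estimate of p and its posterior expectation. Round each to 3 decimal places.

Posterior: Beta(1+24, 1+50) = Beta(25, 51).
Mode = (25−1)/(25+51−2) = 24/74 = 0.324.
Mean = 25/(25+51) = 25/76 = 0.329.
The posterior is right-skewed, so the mean exceeds the mode.

MAP = 0.324, posterior mean = 0.329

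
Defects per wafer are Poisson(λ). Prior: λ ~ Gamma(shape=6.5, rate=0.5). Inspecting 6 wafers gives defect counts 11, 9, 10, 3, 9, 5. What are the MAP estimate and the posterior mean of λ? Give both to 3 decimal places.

Σ counts = 47. Posterior: Gamma(shape = 6.5+47 = 53.5, rate = 0.5+6 = 6.5).
Mode = (α−1)/β = 52.5/6.5 = 8.077.
Mean = α/β = 53.5/6.5 = 8.231.
The posterior is right-skewed, so the mean exceeds the mode.

MAP = 8.077, posterior mean = 8.231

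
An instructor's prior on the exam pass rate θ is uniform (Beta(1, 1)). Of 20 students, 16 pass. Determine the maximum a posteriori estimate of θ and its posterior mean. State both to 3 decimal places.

Posterior: Beta(1+16, 1+4) = Beta(17, 5).
Mode = (17−1)/(17+5−2) = 16/20 = 0.800.
With a flat prior the MAP equals the MLE, 16/20.
Mean = 17/(17+5) = 17/22 = 0.773.

MAP: 0.800. Posterior mean: 0.773.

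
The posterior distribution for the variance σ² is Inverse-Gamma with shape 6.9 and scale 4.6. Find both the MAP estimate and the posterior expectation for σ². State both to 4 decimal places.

MAP = 0.5823, posterior mean = 0.7797

Mode = β/(α+1) = 4.6/7.9 = 0.5823.
Mean = β/(α−1) = 4.6/5.9 = 0.7797.
Right-skewed posterior ⇒ mode < mean.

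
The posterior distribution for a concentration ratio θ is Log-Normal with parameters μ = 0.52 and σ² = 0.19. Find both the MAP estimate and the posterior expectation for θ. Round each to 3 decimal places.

Mode = exp(μ − σ²) = exp(0.33) = 1.391.
Mean = exp(μ + σ²/2) = exp(0.615) = 1.850.

MAP: 1.391. Posterior mean: 1.850.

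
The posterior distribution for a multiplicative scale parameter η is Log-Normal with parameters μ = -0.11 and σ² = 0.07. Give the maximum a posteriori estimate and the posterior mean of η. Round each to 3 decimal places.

Mode = exp(μ − σ²) = exp(-0.18) = 0.835.
Mean = exp(μ + σ²/2) = exp(-0.075) = 0.928.

η_MAP = 0.835, E[η|data] = 0.928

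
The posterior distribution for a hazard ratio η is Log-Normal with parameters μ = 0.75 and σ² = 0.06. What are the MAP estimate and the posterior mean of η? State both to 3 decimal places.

MAP: 1.994. Posterior mean: 2.181.

Mode = exp(μ − σ²) = exp(0.69) = 1.994.
Mean = exp(μ + σ²/2) = exp(0.780) = 2.181.
Mean > mode: the posterior has a right tail.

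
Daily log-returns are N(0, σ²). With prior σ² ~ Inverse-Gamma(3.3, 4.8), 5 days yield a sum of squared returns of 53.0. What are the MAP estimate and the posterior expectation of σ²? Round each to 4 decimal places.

σ²_MAP = 4.6029, E[σ²|data] = 6.5208

Posterior: Inverse-Gamma(shape = 3.3+5/2 = 5.8, scale = 4.8+53.0/2 = 31.3).
Mode = β/(α+1) = 31.3/6.8 = 4.6029.
Mean = β/(α−1) = 31.3/4.8 = 6.5208.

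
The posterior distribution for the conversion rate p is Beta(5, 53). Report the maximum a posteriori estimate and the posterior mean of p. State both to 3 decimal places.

Mode = (5−1)/(5+53−2) = 4/56 = 0.071.
Mean = 5/(5+53) = 5/58 = 0.086.
Right-skewed posterior ⇒ mode < mean.

MAP: 0.071. Posterior mean: 0.086.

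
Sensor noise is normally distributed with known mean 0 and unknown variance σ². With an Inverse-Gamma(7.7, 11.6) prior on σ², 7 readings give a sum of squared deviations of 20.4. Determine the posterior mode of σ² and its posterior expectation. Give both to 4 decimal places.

Posterior: Inverse-Gamma(shape = 7.7+7/2 = 11.2, scale = 11.6+20.4/2 = 21.8).
Mode = β/(α+1) = 21.8/12.2 = 1.7869.
Mean = β/(α−1) = 21.8/10.2 = 2.1373.
The posterior is right-skewed, so the mean exceeds the mode.

σ²_MAP = 1.7869, E[σ²|data] = 2.1373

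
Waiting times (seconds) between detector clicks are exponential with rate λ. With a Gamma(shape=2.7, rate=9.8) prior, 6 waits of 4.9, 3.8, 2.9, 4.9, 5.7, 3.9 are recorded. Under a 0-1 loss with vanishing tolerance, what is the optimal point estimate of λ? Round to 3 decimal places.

0.214

Σ times = 26.1. Posterior: Gamma(shape = 2.7+6 = 8.7, rate = 9.8+26.1 = 35.9).
Mode = (α−1)/β = 7.7/35.9 = 0.214.
Mean = α/β = 8.7/35.9 = 0.242.
This is the posterior mode — the MAP estimate.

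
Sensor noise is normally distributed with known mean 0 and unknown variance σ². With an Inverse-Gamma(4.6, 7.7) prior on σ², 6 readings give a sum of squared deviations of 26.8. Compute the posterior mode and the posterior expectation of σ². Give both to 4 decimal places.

Posterior: Inverse-Gamma(shape = 4.6+6/2 = 7.6, scale = 7.7+26.8/2 = 21.1).
Mode = β/(α+1) = 21.1/8.6 = 2.4535.
Mean = β/(α−1) = 21.1/6.6 = 3.1970.
The posterior is right-skewed, so the mean exceeds the mode.

MAP = 2.4535; posterior mean = 3.1970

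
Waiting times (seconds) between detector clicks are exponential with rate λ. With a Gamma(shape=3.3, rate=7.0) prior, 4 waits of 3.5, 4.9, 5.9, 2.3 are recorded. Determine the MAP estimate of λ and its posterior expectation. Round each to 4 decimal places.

MAP: 0.2669. Posterior mean: 0.3093.

Σ times = 16.6. Posterior: Gamma(shape = 3.3+4 = 7.3, rate = 7.0+16.6 = 23.6).
Mode = (α−1)/β = 6.3/23.6 = 0.2669.
Mean = α/β = 7.3/23.6 = 0.3093.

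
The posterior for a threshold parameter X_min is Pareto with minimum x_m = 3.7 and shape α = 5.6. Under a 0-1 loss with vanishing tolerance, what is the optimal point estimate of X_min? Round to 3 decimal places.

3.700

The Pareto density is strictly decreasing on [x_m, ∞), so the mode is x_m = 3.700.
Mean = α·x_m/(α−1) = 5.6·3.7/4.6 = 4.504.
This is the posterior mode — the MAP estimate.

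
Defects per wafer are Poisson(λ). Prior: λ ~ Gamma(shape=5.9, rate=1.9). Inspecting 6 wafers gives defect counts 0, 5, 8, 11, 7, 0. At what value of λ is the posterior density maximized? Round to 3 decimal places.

4.544

Σ counts = 31. Posterior: Gamma(shape = 5.9+31 = 36.9, rate = 1.9+6 = 7.9).
Mode = (α−1)/β = 35.9/7.9 = 4.544.
Mean = α/β = 36.9/7.9 = 4.671.
This is the posterior mode — the MAP estimate.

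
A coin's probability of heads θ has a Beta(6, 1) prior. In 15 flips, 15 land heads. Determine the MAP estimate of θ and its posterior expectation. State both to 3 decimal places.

MAP = 1.000; posterior mean = 0.955

Posterior: Beta(6+15, 1+0) = Beta(21, 1).
Since β = 1 ≤ 1 and α > 1, the Beta density is monotone increasing on [0,1]; the mode is at 1.
Mean = 21/(21+1) = 0.955.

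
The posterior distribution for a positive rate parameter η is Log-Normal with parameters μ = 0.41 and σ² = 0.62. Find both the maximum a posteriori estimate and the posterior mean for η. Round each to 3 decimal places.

Mode = exp(μ − σ²) = exp(-0.21) = 0.811.
Mean = exp(μ + σ²/2) = exp(0.720) = 2.054.

MAP = 0.811, posterior mean = 2.054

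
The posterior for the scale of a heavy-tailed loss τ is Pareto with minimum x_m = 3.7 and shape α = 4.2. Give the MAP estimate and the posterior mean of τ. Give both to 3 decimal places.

τ_MAP = 3.700, E[τ|data] = 4.856

The Pareto density is strictly decreasing on [x_m, ∞), so the mode is x_m = 3.700.
Mean = α·x_m/(α−1) = 4.2·3.7/3.2 = 4.856.
Mean > mode: the posterior has a right tail.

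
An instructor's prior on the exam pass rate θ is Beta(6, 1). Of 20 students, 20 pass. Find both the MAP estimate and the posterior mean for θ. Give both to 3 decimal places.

Posterior: Beta(6+20, 1+0) = Beta(26, 1).
Since β = 1 ≤ 1 and α > 1, the Beta density is monotone increasing on [0,1]; the mode is at 1.
Mean = 26/(26+1) = 0.963.

MAP = 1.000; posterior mean = 0.963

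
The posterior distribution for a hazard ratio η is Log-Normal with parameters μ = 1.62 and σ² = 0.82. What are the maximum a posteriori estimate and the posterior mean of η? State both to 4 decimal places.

Mode = exp(μ − σ²) = exp(0.80) = 2.2255.
Mean = exp(μ + σ²/2) = exp(2.030) = 7.6141.
The mean is pulled above the mode by the posterior's right skew.

maximum a posteriori estimate = 2.2255, posterior mean = 7.6141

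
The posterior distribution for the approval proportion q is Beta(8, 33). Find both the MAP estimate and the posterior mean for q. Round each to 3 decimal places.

Mode = (8−1)/(8+33−2) = 7/39 = 0.179.
Mean = 8/(8+33) = 8/41 = 0.195.
Right-skewed posterior ⇒ mode < mean.

MAP = 0.179; posterior mean = 0.195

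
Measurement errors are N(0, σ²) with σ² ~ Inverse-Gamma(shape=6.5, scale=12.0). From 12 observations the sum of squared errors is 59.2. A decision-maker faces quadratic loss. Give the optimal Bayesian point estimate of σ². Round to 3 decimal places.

3.617

Posterior: Inverse-Gamma(shape = 6.5+12/2 = 12.5, scale = 12.0+59.2/2 = 41.6).
Mode = β/(α+1) = 41.6/13.5 = 3.081.
Mean = β/(α−1) = 41.6/11.5 = 3.617.
Quadratic loss ⇒ the optimal estimator is the posterior mean.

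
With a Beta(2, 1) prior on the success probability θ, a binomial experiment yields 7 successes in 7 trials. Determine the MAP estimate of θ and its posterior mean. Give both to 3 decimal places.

Posterior: Beta(2+7, 1+0) = Beta(9, 1).
Since β = 1 ≤ 1 and α > 1, the Beta density is monotone increasing on [0,1]; the mode is at 1.
Mean = 9/(9+1) = 0.900.

MAP estimate = 1.000, posterior mean = 0.900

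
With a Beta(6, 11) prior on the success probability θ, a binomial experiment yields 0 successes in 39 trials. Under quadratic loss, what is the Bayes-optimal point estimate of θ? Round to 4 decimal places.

0.1071

Posterior: Beta(6+0, 11+39) = Beta(6, 50).
Mode = (6−1)/(6+50−2) = 5/54 = 0.0926.
Mean = 6/(6+50) = 6/56 = 0.1071.
Quadratic loss ⇒ the optimal estimator is the posterior mean.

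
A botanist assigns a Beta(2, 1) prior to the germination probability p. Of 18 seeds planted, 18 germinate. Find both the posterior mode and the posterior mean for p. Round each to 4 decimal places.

p_MAP = 1.0000, E[p|data] = 0.9524

Posterior: Beta(2+18, 1+0) = Beta(20, 1).
Since β = 1 ≤ 1 and α > 1, the Beta density is monotone increasing on [0,1]; the mode is at 1.
Mean = 20/(20+1) = 0.9524.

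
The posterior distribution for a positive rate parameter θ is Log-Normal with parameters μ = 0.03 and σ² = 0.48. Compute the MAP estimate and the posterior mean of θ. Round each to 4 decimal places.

θ_MAP = 0.6376, E[θ|data] = 1.3100

Mode = exp(μ − σ²) = exp(-0.45) = 0.6376.
Mean = exp(μ + σ²/2) = exp(0.270) = 1.3100.
The posterior is right-skewed, so the mean exceeds the mode.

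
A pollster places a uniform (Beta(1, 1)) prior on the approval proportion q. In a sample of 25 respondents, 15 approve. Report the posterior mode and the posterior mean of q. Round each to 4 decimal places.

MAP = 0.6000; posterior mean = 0.5926

Posterior: Beta(1+15, 1+10) = Beta(16, 11).
Mode = (16−1)/(16+11−2) = 15/25 = 0.6000.
With a flat prior the MAP equals the MLE, 15/25.
Mean = 16/(16+11) = 16/27 = 0.5926.
Left-skewed posterior ⇒ mean < mode.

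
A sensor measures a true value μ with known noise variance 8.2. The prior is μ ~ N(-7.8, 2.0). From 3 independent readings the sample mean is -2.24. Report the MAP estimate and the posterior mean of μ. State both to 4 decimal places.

Posterior for μ is Normal. Precision-weighted mean: (1/2.0·-7.8 + 3/8.2·-2.24) / (1/2.0 + 3/8.2) = -5.4507.
A Normal posterior is symmetric, so mode = mean.

μ_MAP = -5.4507, E[μ|data] = -5.4507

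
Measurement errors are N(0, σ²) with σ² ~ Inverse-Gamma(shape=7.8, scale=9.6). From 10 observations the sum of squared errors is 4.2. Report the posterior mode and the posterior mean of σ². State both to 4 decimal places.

MAP = 0.8478, posterior mean = 0.9915

Posterior: Inverse-Gamma(shape = 7.8+10/2 = 12.8, scale = 9.6+4.2/2 = 11.7).
Mode = β/(α+1) = 11.7/13.8 = 0.8478.
Mean = β/(α−1) = 11.7/11.8 = 0.9915.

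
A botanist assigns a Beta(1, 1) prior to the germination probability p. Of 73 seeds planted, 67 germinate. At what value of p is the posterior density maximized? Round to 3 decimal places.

Posterior: Beta(1+67, 1+6) = Beta(68, 7).
Mode = (68−1)/(68+7−2) = 67/73 = 0.918.
With a flat prior the MAP equals the MLE, 67/73.
Mean = 68/(68+7) = 68/75 = 0.907.
This is the posterior mode — the MAP estimate.

0.918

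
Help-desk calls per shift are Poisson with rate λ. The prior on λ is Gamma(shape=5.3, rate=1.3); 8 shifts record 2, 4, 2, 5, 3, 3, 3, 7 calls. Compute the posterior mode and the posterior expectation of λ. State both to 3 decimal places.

Σ counts = 29. Posterior: Gamma(shape = 5.3+29 = 34.3, rate = 1.3+8 = 9.3).
Mode = (α−1)/β = 33.3/9.3 = 3.581.
Mean = α/β = 34.3/9.3 = 3.688.
The posterior is right-skewed, so the mean exceeds the mode.

MAP = 3.581, posterior mean = 3.688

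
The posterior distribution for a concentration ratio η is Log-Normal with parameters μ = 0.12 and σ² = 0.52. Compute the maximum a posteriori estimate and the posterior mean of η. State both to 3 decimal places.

η_MAP = 0.670, E[η|data] = 1.462

Mode = exp(μ − σ²) = exp(-0.40) = 0.670.
Mean = exp(μ + σ²/2) = exp(0.380) = 1.462.
The posterior is right-skewed, so the mean exceeds the mode.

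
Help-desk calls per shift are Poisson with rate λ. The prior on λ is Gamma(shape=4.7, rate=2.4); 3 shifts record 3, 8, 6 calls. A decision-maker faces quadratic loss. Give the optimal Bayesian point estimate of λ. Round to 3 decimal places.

Σ counts = 17. Posterior: Gamma(shape = 4.7+17 = 21.7, rate = 2.4+3 = 5.4).
Mode = (α−1)/β = 20.7/5.4 = 3.833.
Mean = α/β = 21.7/5.4 = 4.019.
Quadratic loss ⇒ the optimal estimator is the posterior mean.

4.019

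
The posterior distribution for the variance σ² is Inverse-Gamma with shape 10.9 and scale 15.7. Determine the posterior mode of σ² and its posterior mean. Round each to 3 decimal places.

posterior mode = 1.319, posterior mean = 1.586

Mode = β/(α+1) = 15.7/11.9 = 1.319.
Mean = β/(α−1) = 15.7/9.9 = 1.586.
Mean > mode: the posterior has a right tail.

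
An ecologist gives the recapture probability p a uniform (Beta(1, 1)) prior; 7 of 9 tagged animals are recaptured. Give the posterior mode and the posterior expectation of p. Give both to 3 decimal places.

MAP = 0.778; posterior mean = 0.727

Posterior: Beta(1+7, 1+2) = Beta(8, 3).
Mode = (8−1)/(8+3−2) = 7/9 = 0.778.
With a flat prior the MAP equals the MLE, 7/9.
Mean = 8/(8+3) = 8/11 = 0.727.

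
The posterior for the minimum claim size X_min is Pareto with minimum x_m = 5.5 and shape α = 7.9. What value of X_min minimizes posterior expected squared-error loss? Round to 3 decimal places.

6.297

The Pareto density is strictly decreasing on [x_m, ∞), so the mode is x_m = 5.500.
Mean = α·x_m/(α−1) = 7.9·5.5/6.9 = 6.297.
Squared-error loss ⇒ the optimal estimator is the posterior mean.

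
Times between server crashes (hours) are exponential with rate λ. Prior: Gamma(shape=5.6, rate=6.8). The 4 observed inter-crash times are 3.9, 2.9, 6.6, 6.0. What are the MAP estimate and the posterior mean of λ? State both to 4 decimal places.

Σ times = 19.4. Posterior: Gamma(shape = 5.6+4 = 9.6, rate = 6.8+19.4 = 26.2).
Mode = (α−1)/β = 8.6/26.2 = 0.3282.
Mean = α/β = 9.6/26.2 = 0.3664.
The mean is pulled above the mode by the posterior's right skew.

λ_MAP = 0.3282, E[λ|data] = 0.3664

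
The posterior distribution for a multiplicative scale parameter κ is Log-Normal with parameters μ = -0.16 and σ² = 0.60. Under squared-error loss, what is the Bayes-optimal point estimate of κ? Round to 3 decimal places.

Mode = exp(μ − σ²) = exp(-0.76) = 0.468.
Mean = exp(μ + σ²/2) = exp(0.140) = 1.150.
Squared-error loss ⇒ the optimal estimator is the posterior mean.

1.150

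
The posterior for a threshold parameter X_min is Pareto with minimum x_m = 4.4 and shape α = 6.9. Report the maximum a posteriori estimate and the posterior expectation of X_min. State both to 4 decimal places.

MAP = 4.4000, posterior mean = 5.1458

The Pareto density is strictly decreasing on [x_m, ∞), so the mode is x_m = 4.4000.
Mean = α·x_m/(α−1) = 6.9·4.4/5.9 = 5.1458.
Right-skewed posterior ⇒ mode < mean.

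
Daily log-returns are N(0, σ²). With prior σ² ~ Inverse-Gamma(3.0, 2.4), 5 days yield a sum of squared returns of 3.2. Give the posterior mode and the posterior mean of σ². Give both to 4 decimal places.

Posterior: Inverse-Gamma(shape = 3.0+5/2 = 5.5, scale = 2.4+3.2/2 = 4.0).
Mode = β/(α+1) = 4.0/6.5 = 0.6154.
Mean = β/(α−1) = 4.0/4.5 = 0.8889.

posterior mode = 0.6154, posterior mean = 0.8889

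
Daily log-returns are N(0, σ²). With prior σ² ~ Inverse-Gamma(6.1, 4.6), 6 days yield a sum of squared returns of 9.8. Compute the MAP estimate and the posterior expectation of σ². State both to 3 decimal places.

Posterior: Inverse-Gamma(shape = 6.1+6/2 = 9.1, scale = 4.6+9.8/2 = 9.5).
Mode = β/(α+1) = 9.5/10.1 = 0.941.
Mean = β/(α−1) = 9.5/8.1 = 1.173.
The posterior is right-skewed, so the mean exceeds the mode.

MAP estimate = 0.941, posterior expectation = 1.173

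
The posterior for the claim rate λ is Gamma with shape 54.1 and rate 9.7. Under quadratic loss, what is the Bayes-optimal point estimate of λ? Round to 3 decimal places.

Mode = (α−1)/β = 53.1/9.7 = 5.474.
Mean = α/β = 54.1/9.7 = 5.577.
Quadratic loss ⇒ the optimal estimator is the posterior mean.

5.577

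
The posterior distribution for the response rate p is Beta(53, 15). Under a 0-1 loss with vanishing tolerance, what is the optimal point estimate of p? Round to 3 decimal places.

Mode = (53−1)/(53+15−2) = 52/66 = 0.788.
Mean = 53/(53+15) = 53/68 = 0.779.
This is the posterior mode — the MAP estimate.

0.788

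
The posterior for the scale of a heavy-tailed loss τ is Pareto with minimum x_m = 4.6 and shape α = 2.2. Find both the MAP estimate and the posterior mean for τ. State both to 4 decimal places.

The Pareto density is strictly decreasing on [x_m, ∞), so the mode is x_m = 4.6000.
Mean = α·x_m/(α−1) = 2.2·4.6/1.2 = 8.4333.

MAP estimate = 4.6000, posterior mean = 8.4333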